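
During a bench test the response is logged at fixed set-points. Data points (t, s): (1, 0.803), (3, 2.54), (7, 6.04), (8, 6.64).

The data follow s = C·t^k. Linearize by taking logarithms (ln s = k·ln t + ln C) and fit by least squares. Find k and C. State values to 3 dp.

k = 1.023, C = 0.811

Taking logs, ln s = k·ln t + ln C, so regress ln s on ln t.
XᵀX = [[9.3176, 5.1240]; [5.1240, 4]], rhs = [8.4602, 4.4043]ᵀ  (here Σln t = 5.1240, Σ(ln t)² = 9.3176, Σln s = 4.4043, Σln t·ln s = 8.4602).
Solving (det = 11.0154): k = 1.02344, ln C = -0.20995, so C = exp(-0.20995) = 0.81063.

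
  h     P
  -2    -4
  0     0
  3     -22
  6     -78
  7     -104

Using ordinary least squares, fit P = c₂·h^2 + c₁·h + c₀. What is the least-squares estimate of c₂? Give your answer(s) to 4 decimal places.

Normal-equation sums: Σh^2·h^2 = 3794, Σh^2·h = 578, Σh^2 = 98, Σh·h = 98, Σh = 14, Σ1 = 5.
Moment sums: Σh^2·P = -8118, Σh·P = -1254, ΣP = -208.
XᵀX·[c₂, c₁, c₀]ᵀ = XᵀP becomes [[3794, 578, 98]; [578, 98, 14]; [98, 14, 5]]·[c₂, c₁, c₀]ᵀ = [-8118, -1254, -208]ᵀ.
Row-reducing yields c₂ = -1171/624, c₁ = -1081/624, c₀ = 5/156.

c₂ = -1.8766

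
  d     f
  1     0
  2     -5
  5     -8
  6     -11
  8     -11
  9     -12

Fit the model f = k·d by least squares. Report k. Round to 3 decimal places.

k = -1.479

Entries of XᵀX: Σd·d = 211.
For Xᵀf: Σd·f = -312.
Normal equations: [[211]]·[k]ᵀ = [-312]ᵀ.
Hence k = -312 / 211 ≈ -1.47867.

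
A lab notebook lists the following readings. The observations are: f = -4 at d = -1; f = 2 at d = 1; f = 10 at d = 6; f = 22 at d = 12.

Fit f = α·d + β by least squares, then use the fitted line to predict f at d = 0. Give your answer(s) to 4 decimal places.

f̂ = -1.1881

Sums needed: Σd·d = 182, Σd = 18, Σ1 = 4.
Right-hand side: Σd·f = 330, Σf = 30.
So XᵀX·[α, β]ᵀ = Xᵀf: [[182, 18]; [18, 4]]·[α, β]ᵀ = [330, 30]ᵀ.
det = 182·4 − 18² = 404.
α = (330·4 − 18·30)/404 = 195/101; β = (182·30 − 18·330)/404 = -120/101.
At d = 0: f̂ = (195/101)·(0) + (-120/101)·(1) = -120/101.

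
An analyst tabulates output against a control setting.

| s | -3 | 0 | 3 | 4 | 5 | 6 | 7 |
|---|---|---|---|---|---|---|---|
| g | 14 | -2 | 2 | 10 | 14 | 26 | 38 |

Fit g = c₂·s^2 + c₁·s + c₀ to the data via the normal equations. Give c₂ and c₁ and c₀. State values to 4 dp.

The normal equations are: 4740·c₂ + 748·c₁ + 144·c₀ = 3452;  748·c₂ + 144·c₁ + 22·c₀ = 496;  144·c₂ + 22·c₁ + 7·c₀ = 102.
Row-reducing yields c₂ = 5415/5009, c₁ = -9632/5009, c₀ = -8134/5009.

c₂ = 1.0811, c₁ = -1.9229, c₀ = -1.6239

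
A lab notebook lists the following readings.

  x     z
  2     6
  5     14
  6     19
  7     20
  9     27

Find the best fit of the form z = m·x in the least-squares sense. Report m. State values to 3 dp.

m = 2.969

Compute the Gram sums: Σx·x = 195.
For Mᵀz: Σx·z = 579.
So MᵀM·[m]ᵀ = Mᵀz: [[195]]·[m]ᵀ = [579]ᵀ.
Hence m = 579 / 195 ≈ 2.96923.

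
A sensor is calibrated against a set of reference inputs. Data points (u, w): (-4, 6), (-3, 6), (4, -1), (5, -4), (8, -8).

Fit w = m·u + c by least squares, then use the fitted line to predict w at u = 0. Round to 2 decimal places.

ŵ = 2.13

The normal system AᵀA·[m, c]ᵀ = Aᵀw is [[130, 10]; [10, 5]]·[m, c]ᵀ = [-130, -1]ᵀ.
Determinant 130·5 − 10² = 550.
m = ((-130)·5 − 10·(-1))/550 = -64/55; c = (130·(-1) − 10·(-130))/550 = 117/55.
At u = 0: ŵ = (-64/55)·(0) + (117/55)·(1) = 117/55.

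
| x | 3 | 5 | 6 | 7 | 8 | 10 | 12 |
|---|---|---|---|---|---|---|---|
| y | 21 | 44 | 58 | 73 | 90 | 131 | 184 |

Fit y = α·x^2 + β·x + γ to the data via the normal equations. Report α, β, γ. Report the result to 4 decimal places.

α = 1.0366, β = 2.3549, γ = 5.4664

MᵀM·[α, β, γ]ᵀ = Mᵀy reads: 39235·α + 3951·β + 427·γ = 52310;  3951·α + 427·β + 51·γ = 5380;  427·α + 51·β + 7·γ = 601.
(Σx^2·x^2 = 39235, Σx^2·x = 3951, Σx^2 = 427, Σx·x = 427, Σx = 51, Σ1 = 7, Σx^2·y = 52310, Σx·y = 5380, Σy = 601.)
Row-reducing yields α = 46063/44436, β = 4983/2116, γ = 121453/22218.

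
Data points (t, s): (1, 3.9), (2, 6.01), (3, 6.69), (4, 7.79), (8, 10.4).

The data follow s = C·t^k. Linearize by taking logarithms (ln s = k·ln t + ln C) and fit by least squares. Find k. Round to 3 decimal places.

k = 0.462

Let Y = ln s. Fitting Y = k·ln t + ln C by least squares:
Σln t = 5.2575, Σ(ln t)² = 7.9333, Σln s = 9.4497, Σln t·ln s = 11.0466.
Equations: 7.9333·k + 5.2575·ln C = 11.0466;  5.2575·k + 5·ln C = 9.4497.
Δ = 7.9333·5 − (5.2575)² = 12.0252; k = (11.0466·5 − 5.2575·9.4497)/12.0252 = 0.46167, ln C = (7.9333·9.4497 − 5.2575·11.0466)/12.0252 = 1.40449.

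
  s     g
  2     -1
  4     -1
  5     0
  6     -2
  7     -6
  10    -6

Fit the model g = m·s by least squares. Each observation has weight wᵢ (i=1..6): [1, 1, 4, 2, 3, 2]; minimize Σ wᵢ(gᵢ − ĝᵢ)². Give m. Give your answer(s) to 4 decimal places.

m = -0.5121

Entries of XᵀWX: Σwᵢ·s·s = 539.
And Σwᵢ·s·g = -276.
So XᵀWX·[m]ᵀ = XᵀWg: [[539]]·[m]ᵀ = [-276]ᵀ.
m = (-276)/539 = -0.512059.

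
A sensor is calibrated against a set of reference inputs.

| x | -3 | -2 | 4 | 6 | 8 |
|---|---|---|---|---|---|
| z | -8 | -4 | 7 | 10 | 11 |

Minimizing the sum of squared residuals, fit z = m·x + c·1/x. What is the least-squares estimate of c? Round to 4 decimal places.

c = 5.1107

From the data, Σx·x = 129, Σx·1/x = 5, Σ1/x·1/x = 269/576.
Moment sums: Σx·z = 208, Σ1/x·z = 227/24.
Normal equations: [[129, 5]; [5, 269/576]]·[m, c]ᵀ = [208, 227/24]ᵀ.
det = 129·(269/576) − 5² = 6767/192.
m = (208·(269/576) − 5·(227/24))/(6767/192) = 28712/20301; c = (129·(227/24) − 5·208)/(6767/192) = 34584/6767.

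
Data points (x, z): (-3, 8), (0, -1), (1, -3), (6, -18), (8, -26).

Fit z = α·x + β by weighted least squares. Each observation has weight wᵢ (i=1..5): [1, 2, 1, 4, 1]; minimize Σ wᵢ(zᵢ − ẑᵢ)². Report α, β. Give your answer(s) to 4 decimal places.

α = -2.9689, β = -0.6591

Entries of AᵀWA: Σwᵢ·x·x = 218, Σwᵢ·x = 30, Σwᵢ·1 = 9.
And Σwᵢ·x·z = -667, Σwᵢ·z = -95.
So AᵀWA·[α, β]ᵀ = AᵀWz: [[218, 30]; [30, 9]]·[α, β]ᵀ = [-667, -95]ᵀ.
Eliminating β: 9·(row 1) − 30·(row 2) gives 1062·α = 9·(-667) − 30·(-95) = -3153, so α = -1051/354.
Then β = ((-95) − 30·(-1051/354))/9 = -350/531.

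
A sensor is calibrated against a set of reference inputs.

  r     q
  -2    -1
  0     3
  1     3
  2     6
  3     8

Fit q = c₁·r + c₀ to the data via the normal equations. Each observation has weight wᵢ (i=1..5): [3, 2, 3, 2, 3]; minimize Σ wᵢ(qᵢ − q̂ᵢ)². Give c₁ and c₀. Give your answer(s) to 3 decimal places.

Normal-equation sums: Σwᵢ·r·r = 50, Σwᵢ·r = 10, Σwᵢ·1 = 13.
Moment sums: Σwᵢ·r·q = 111, Σwᵢ·q = 48.
So AᵀWA·[c₁, c₀]ᵀ = AᵀWq: [[50, 10]; [10, 13]]·[c₁, c₀]ᵀ = [111, 48]ᵀ.
Δ = 50·13 − 10² = 550.
c₁ = (111·13 − 10·48)/550 = 963/550; c₀ = (50·48 − 10·111)/550 = 129/55.

c₁ = 1.751, c₀ = 2.345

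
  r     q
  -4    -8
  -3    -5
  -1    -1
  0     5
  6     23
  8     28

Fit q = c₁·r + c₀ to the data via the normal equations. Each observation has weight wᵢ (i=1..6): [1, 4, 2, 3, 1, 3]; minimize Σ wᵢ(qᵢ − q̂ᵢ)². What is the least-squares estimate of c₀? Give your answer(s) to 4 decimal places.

Normal-equation sums: Σwᵢ·r·r = 282, Σwᵢ·r = 12, Σwᵢ·1 = 14.
Right-hand side: Σwᵢ·r·q = 904, Σwᵢ·q = 92.
AᵀWA·[c₁, c₀]ᵀ = AᵀWq becomes [[282, 12]; [12, 14]]·[c₁, c₀]ᵀ = [904, 92]ᵀ.
Determinant 282·14 − 12² = 3804.
c₁ = (904·14 − 12·92)/3804 = 2888/951; c₀ = (282·92 − 12·904)/3804 = 1258/317.

c₀ = 3.9685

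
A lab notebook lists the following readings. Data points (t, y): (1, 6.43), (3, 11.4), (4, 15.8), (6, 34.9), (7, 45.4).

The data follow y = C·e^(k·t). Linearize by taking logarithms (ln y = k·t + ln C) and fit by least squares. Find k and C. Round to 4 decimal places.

k = 0.3355, C = 4.3720

Taking logs, ln y = k·t + ln C, so regress ln y on t.
AᵀA = [[111.0000, 21.0000]; [21.0000, 5]], rhs = [68.2254, 14.4226]ᵀ  (here Σt = 21.0000, Σ(t)² = 111.0000, Σln y = 14.4226, Σt·ln y = 68.2254).
Slope k = (n·Σt·ln y − Σt·Σln y)/(n·Σ(t)² − (Σt)²) = (5·68.2254 − 21.0000·14.4226)/114.0000 = 0.33555; ln C = (Σln y − k·Σt)/n = 1.47523, so C = exp(1.47523) = 4.37202.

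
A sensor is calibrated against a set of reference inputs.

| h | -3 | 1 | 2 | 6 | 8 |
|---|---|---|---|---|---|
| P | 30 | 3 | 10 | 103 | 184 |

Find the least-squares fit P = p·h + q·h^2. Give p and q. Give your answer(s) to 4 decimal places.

Sums needed: Σh·h = 114, Σh·h^2 = 710, Σh^2·h^2 = 5490.
For MᵀP: Σh·P = 2023, Σh^2·P = 15797.
Normal equations: [[114, 710]; [710, 5490]]·[p, q]ᵀ = [2023, 15797]ᵀ.
Determinant 114·5490 − 710² = 121760.
p = (2023·5490 − 710·15797)/121760 = -685/761; q = (114·15797 − 710·2023)/121760 = 22783/7610.

p = -0.9001, q = 2.9938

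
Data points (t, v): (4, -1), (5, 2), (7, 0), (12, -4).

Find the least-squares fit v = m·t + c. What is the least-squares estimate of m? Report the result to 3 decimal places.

Entries of MᵀM: Σt·t = 234, Σt = 28, Σ1 = 4.
For Mᵀv: Σt·v = -42, Σv = -3.
Eliminating c: 4·(row 1) − 28·(row 2) gives 152·m = 4·(-42) − 28·(-3) = -84, so m = -21/38.
Then c = ((-3) − 28·(-21/38))/4 = 237/76.

m = -0.553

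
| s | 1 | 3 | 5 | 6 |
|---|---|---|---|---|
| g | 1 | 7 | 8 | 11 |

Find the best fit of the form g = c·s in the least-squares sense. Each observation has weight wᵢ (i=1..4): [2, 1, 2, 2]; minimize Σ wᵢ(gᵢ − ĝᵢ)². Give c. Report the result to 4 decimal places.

Forming XᵀWX = [[133]] and XᵀWg = [235]ᵀ gives XᵀWX·[c]ᵀ = XᵀWg.
c = 235/133 = 1.76692.

c = 1.7669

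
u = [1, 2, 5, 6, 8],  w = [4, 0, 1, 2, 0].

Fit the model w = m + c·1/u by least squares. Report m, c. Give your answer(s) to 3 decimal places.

AᵀA·[m, c]ᵀ = Aᵀw reads: 5·m + (239/120)·c = 7;  (239/120)·m + (19201/14400)·c = 68/15.
det = 5·(19201/14400) − (239/120)² = 9721/3600.
m = (7·(19201/14400) − (239/120)·(68/15))/(9721/3600) = 4391/38884; c = (5·(68/15) − (239/120)·7)/(9721/3600) = 31410/9721.

m = 0.113, c = 3.231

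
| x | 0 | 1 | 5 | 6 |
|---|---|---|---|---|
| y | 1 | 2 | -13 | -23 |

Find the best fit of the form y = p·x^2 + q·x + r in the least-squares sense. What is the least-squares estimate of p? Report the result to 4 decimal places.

Setting ∂/∂p … = 0 gives: 1922·p + 342·q + 62·r = -1151;  342·p + 62·q + 12·r = -201;  62·p + 12·q + 4·r = -33.
(Σx^2·x^2 = 1922, Σx^2·x = 342, Σx^2 = 62, Σx·x = 62, Σx = 12, Σ1 = 4, Σx^2·y = -1151, Σx·y = -201, Σy = -33.)
Row-reducing yields p = -11/10, q = 174/65, r = 10/13.

p = -1.1000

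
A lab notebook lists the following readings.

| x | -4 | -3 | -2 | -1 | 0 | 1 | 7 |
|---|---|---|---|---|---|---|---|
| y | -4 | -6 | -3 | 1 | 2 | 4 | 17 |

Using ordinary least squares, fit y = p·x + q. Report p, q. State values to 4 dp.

p = 2.0791, q = 2.1655

From the data, Σx·x = 80, Σx = -2, Σ1 = 7.
Moment sums: Σx·y = 162, Σy = 11.
MᵀM·[p, q]ᵀ = Mᵀy becomes [[80, -2]; [-2, 7]]·[p, q]ᵀ = [162, 11]ᵀ.
Determinant 80·7 − (-2)² = 556.
p = (162·7 − (-2)·11)/556 = 289/139; q = (80·11 − (-2)·162)/556 = 301/139.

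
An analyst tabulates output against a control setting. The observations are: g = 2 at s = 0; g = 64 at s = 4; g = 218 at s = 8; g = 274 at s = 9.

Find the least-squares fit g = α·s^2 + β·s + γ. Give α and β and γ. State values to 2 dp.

α = 2.95, β = 3.51, γ = 2.15

Forming AᵀA = [[10913, 1305, 161]; [1305, 161, 21]; [161, 21, 4]] and Aᵀg = [37170, 4466, 558]ᵀ gives AᵀA·[α, β, γ]ᵀ = Aᵀg.
Solving the 3×3 system (Gaussian elimination) gives α = 5019/1699, β = 5971/1699, γ = 3648/1699.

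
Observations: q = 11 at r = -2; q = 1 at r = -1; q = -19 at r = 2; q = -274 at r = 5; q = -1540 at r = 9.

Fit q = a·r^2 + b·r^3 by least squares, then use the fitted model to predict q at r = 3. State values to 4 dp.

q̂ = -62.6148

From the data, Σr^2·r^2 = 7219, Σr^2·r^3 = 62173, Σr^3·r^3 = 547195.
And Σr^2·q = -131621, Σr^3·q = -1157151.
Normal equations: [[7219, 62173]; [62173, 547195]]·[a, b]ᵀ = [-131621, -1157151]ᵀ.
Determinant 7219·547195 − 62173² = 84718776.
a = ((-131621)·547195 − 62173·(-1157151))/84718776 = -19700993/21179694; b = (7219·(-1157151) − 62173·(-131621))/84718776 = -42550159/21179694.
At r = 3: q̂ = (-19700993/21179694)·(9) + (-42550159/21179694)·(27) = -221027205/3529949.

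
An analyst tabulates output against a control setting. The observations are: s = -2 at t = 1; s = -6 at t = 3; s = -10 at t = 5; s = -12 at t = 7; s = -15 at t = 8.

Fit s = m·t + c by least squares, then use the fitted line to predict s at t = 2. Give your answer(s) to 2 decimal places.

ŝ = -4.05

Compute the Gram sums: Σt·t = 148, Σt = 24, Σ1 = 5.
For Mᵀs: Σt·s = -274, Σs = -45.
Normal equations: [[148, 24]; [24, 5]]·[m, c]ᵀ = [-274, -45]ᵀ.
Determinant 148·5 − 24² = 164.
m = ((-274)·5 − 24·(-45))/164 = -145/82; c = (148·(-45) − 24·(-274))/164 = -21/41.
At t = 2: ŝ = (-145/82)·(2) + (-21/41)·(1) = -166/41.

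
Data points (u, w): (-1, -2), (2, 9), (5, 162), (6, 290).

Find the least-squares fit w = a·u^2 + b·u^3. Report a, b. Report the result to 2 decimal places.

a = -1.10, b = 1.52

The normal system AᵀA·[a, b]ᵀ = Aᵀw is [[1938, 10932]; [10932, 62346]]·[a, b]ᵀ = [14524, 82964]ᵀ.
det = 1938·62346 − 10932² = 1317924.
a = (14524·62346 − 10932·82964)/1317924 = -13418/12203; b = (1938·82964 − 10932·14524)/1317924 = 55774/36609.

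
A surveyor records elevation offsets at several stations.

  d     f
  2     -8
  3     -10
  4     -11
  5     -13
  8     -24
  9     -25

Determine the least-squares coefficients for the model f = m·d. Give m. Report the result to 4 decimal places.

Forming AᵀA = [[199]] and Aᵀf = [-572]ᵀ gives AᵀA·[m]ᵀ = Aᵀf.
m = (-572)/199 = -2.87437.

m = -2.8744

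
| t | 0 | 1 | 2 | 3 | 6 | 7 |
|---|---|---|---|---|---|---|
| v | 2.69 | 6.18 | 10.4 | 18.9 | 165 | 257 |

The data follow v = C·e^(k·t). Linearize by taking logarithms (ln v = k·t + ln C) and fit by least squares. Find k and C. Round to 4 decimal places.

k = 0.6550, C = 2.8584

With ln vᵢ as the transformed response and tᵢ as the regressor:
XᵀX = [[99.0000, 19.0000]; [19.0000, 6]], rhs = [84.8016, 18.7468]ᵀ  (here Σt = 19.0000, Σ(t)² = 99.0000, Σln v = 18.7468, Σt·ln v = 84.8016).
Solving (det = 233.0000): k = 0.65502, ln C = 1.05025, so C = exp(1.05025) = 2.85835.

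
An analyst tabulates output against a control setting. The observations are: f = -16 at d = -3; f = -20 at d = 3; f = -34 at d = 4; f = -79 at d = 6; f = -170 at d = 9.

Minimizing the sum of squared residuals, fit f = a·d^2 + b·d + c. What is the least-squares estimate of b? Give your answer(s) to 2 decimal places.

The normal system MᵀM·[a, b, c]ᵀ = Mᵀf is [[8275, 1009, 151]; [1009, 151, 19]; [151, 19, 5]]·[a, b, c]ᵀ = [-17482, -2152, -319]ᵀ.
Row-reducing yields a = -58177/28702, b = -21009/28702, c = 2796/14351.

b = -0.73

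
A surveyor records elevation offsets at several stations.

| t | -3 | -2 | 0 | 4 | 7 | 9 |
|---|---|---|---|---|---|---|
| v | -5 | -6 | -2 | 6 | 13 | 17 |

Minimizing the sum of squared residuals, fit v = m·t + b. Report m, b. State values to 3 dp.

With design matrix A, AᵀA = [[159, 15]; [15, 6]] and Aᵀv = [295, 23]ᵀ.
Determinant 159·6 − 15² = 729.
m = (295·6 − 15·23)/729 = 475/243; b = (159·23 − 15·295)/729 = -256/243.

m = 1.955, b = -1.053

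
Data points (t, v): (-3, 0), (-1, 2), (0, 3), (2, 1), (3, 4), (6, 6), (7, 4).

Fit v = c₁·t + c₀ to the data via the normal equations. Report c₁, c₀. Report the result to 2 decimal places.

c₁ = 0.45, c₀ = 1.96

Forming AᵀA = [[108, 14]; [14, 7]] and Aᵀv = [76, 20]ᵀ gives AᵀA·[c₁, c₀]ᵀ = Aᵀv.
Δ = 108·7 − 14² = 560.
c₁ = (76·7 − 14·20)/560 = 9/20; c₀ = (108·20 − 14·76)/560 = 137/70.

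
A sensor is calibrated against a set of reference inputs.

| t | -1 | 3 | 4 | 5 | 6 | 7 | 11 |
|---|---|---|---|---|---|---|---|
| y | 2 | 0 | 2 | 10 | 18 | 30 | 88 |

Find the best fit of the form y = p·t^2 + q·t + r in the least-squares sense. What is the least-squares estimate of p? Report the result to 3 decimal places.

With design matrix M, MᵀM = [[19301, 2105, 257]; [2105, 257, 35]; [257, 35, 7]] and Mᵀy = [13050, 1342, 150]ᵀ.
Inverting the 3×3 Gram matrix, [p, q, r]ᵀ = [5680/5829, -603416/238989, -137250/79663]ᵀ.

p = 0.974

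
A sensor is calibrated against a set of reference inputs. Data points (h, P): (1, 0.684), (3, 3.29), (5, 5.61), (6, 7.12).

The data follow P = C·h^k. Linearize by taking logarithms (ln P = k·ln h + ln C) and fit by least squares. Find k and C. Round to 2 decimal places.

Taking logs, ln P = k·ln h + ln C, so regress ln P on ln h.
Σln h = 4.4998, Σ(ln h)² = 7.0076, Σln P = 4.4985, Σln h·ln P = 7.6009.
Equations: 7.0076·k + 4.4998·ln C = 7.6009;  4.4998·k + 4·ln C = 4.4985.
Slope k = (n·Σln h·ln P − Σln h·Σln P)/(n·Σ(ln h)² − (Σln h)²) = (4·7.6009 − 4.4998·4.4985)/7.7823 = 1.30568; ln C = (Σln P − k·Σln h)/n = -0.34419, so C = exp(-0.34419) = 0.70880.

k = 1.31, C = 0.71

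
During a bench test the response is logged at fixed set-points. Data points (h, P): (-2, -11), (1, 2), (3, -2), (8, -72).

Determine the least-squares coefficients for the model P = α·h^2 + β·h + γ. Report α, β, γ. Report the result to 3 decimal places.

α = -1.548, β = 3.231, γ = 1.362

Normal-equation sums: Σh^2·h^2 = 4194, Σh^2·h = 532, Σh^2 = 78, Σh·h = 78, Σh = 10, Σ1 = 4.
Right-hand side: Σh^2·P = -4668, Σh·P = -558, ΣP = -83.
Normal equations: [[4194, 532, 78]; [532, 78, 10]; [78, 10, 4]]·[α, β, γ]ᵀ = [-4668, -558, -83]ᵀ.
Inverting the 3×3 Gram matrix, [α, β, γ]ᵀ = [-8701/5620, 18159/5620, 7657/5620]ᵀ.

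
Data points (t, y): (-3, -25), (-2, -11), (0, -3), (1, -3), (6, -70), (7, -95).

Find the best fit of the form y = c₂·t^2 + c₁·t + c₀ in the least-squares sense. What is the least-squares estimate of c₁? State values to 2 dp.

From the data, Σt^2·t^2 = 3795, Σt^2·t = 525, Σt^2 = 99, Σt·t = 99, Σt = 9, Σ1 = 6.
And Σt^2·y = -7447, Σt·y = -991, Σy = -207.
So MᵀM·[c₂, c₁, c₀]ᵀ = Mᵀy: [[3795, 525, 99]; [525, 99, 9]; [99, 9, 6]]·[c₂, c₁, c₀]ᵀ = [-7447, -991, -207]ᵀ.
Row-reducing yields c₂ = -29495/14352, c₁ = 15653/14352, c₀ = -2663/1196.

c₁ = 1.09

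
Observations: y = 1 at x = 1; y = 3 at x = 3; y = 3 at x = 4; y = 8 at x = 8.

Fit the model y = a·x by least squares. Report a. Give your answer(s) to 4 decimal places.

a = 0.9556

Sums needed: Σx·x = 90.
For Aᵀy: Σx·y = 86.
So AᵀA·[a]ᵀ = Aᵀy: [[90]]·[a]ᵀ = [86]ᵀ.
a = 86/90 = 0.955556.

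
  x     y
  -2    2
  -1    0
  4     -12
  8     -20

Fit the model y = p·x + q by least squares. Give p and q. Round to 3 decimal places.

Setting ∂/∂p … = 0 gives: 85·p + 9·q = -212;  9·p + 4·q = -30.
Δ = 85·4 − 9² = 259.
p = ((-212)·4 − 9·(-30))/259 = -578/259; q = (85·(-30) − 9·(-212))/259 = -642/259.

p = -2.232, q = -2.479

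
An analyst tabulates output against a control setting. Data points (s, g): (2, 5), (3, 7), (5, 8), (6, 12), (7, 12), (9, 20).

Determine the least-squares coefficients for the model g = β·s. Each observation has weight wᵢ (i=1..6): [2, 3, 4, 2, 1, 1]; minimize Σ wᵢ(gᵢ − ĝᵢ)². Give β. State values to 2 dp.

MᵀWM·[β]ᵀ = MᵀWg reads: 337·β = 651.
(Σwᵢ·s·s = 337, Σwᵢ·s·g = 651.)
β = 651/337 = 1.93175.

β = 1.93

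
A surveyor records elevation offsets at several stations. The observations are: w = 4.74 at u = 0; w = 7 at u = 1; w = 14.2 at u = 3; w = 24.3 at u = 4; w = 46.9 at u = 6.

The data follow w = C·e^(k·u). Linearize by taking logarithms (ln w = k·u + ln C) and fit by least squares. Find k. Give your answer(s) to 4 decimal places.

k = 0.3865

Taking logs, ln w = k·u + ln C, so regress ln w on u.
Σu = 14.0000, Σ(u)² = 62.0000, Σln w = 13.1937, Σu·ln w = 45.7556.
Equations: 62.0000·k + 14.0000·ln C = 45.7556;  14.0000·k + 5·ln C = 13.1937.
Solving (det = 114.0000): k = 0.38655, ln C = 1.55640.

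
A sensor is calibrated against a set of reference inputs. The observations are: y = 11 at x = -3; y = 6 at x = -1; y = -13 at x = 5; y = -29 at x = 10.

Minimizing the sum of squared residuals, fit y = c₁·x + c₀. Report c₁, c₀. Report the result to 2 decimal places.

c₁ = -3.11, c₀ = 2.29

Sums needed: Σx·x = 135, Σx = 11, Σ1 = 4.
For Mᵀy: Σx·y = -394, Σy = -25.
Determinant 135·4 − 11² = 419.
c₁ = ((-394)·4 − 11·(-25))/419 = -1301/419; c₀ = (135·(-25) − 11·(-394))/419 = 959/419.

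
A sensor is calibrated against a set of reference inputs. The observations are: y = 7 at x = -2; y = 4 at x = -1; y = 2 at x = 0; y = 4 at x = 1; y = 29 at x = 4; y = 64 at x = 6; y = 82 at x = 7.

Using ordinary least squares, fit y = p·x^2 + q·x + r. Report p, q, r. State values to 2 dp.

p = 1.57, q = 0.59, r = 2.21

Entries of MᵀM: Σx^2·x^2 = 3971, Σx^2·x = 615, Σx^2 = 107, Σx·x = 107, Σx = 15, Σ1 = 7.
Right-hand side: Σx^2·y = 6822, Σx·y = 1060, Σy = 192.
So MᵀM·[p, q, r]ᵀ = Mᵀy: [[3971, 615, 107]; [615, 107, 15]; [107, 15, 7]]·[p, q, r]ᵀ = [6822, 1060, 192]ᵀ.
Inverting the 3×3 Gram matrix, [p, q, r]ᵀ = [35715/22792, 13445/22792, 12603/5698]ᵀ.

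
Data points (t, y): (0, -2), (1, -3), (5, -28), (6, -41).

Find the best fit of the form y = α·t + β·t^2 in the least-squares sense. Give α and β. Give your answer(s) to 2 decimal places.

α = -1.11, β = -0.94

Forming AᵀA = [[62, 342]; [342, 1922]] and Aᵀy = [-389, -2179]ᵀ gives AᵀA·[α, β]ᵀ = Aᵀy.
Eliminating β: 1922·(row 1) − 342·(row 2) gives 2200·α = 1922·(-389) − 342·(-2179) = -2440, so α = -61/55.
Then β = ((-2179) − 342·(-61/55))/1922 = -103/110.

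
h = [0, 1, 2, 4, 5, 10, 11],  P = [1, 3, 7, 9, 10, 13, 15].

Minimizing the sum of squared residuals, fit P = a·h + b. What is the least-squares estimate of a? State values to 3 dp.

AᵀA·[a, b]ᵀ = AᵀP reads: 267·a + 33·b = 398;  33·a + 7·b = 58.
Δ = 267·7 − 33² = 780.
a = (398·7 − 33·58)/780 = 218/195; b = (267·58 − 33·398)/780 = 196/65.

a = 1.118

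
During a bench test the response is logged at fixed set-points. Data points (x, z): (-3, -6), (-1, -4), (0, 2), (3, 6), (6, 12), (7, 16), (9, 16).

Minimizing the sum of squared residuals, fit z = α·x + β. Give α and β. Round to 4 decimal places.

From the data, Σx·x = 185, Σx = 21, Σ1 = 7.
For Mᵀz: Σx·z = 368, Σz = 42.
Normal equations: [[185, 21]; [21, 7]]·[α, β]ᵀ = [368, 42]ᵀ.
det = 185·7 − 21² = 854.
α = (368·7 − 21·42)/854 = 121/61; β = (185·42 − 21·368)/854 = 3/61.

α = 1.9836, β = 0.0492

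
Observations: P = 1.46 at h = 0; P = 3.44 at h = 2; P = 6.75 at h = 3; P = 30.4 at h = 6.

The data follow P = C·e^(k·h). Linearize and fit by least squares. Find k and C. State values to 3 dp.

k = 0.512, C = 1.385

Taking logs, ln P = k·h + ln C, so regress ln P on h.
Over the data: Σh = 11.0000, Σ(h)² = 49.0000, Σln P = 6.9379, Σh·ln P = 28.6862.
Normal system: [[49.0000, 11.0000]; [11.0000, 4]]·[k, ln C]ᵀ = [28.6862, 6.9379]ᵀ.
Slope k = (n·Σh·ln P − Σh·Σln P)/(n·Σ(h)² − (Σh)²) = (4·28.6862 − 11.0000·6.9379)/75.0000 = 0.51237; ln C = (Σln P − k·Σh)/n = 0.32544, so C = exp(0.32544) = 1.38464.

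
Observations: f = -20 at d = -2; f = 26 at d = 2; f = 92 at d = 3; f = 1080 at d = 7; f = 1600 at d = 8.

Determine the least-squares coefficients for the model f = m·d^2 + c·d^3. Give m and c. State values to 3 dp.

Entries of MᵀM: Σd^2·d^2 = 6610, Σd^2·d^3 = 49818, Σd^3·d^3 = 380650.
For Mᵀf: Σd^2·f = 156172, Σd^3·f = 1192492.
Normal equations: [[6610, 49818]; [49818, 380650]]·[m, c]ᵀ = [156172, 1192492]ᵀ.
Determinant 6610·380650 − 49818² = 34263376.
m = (156172·380650 − 49818·1192492)/34263376 = 106808/93107; c = (6610·1192492 − 49818·156172)/34263376 = 6387214/2141461.

m = 1.147, c = 2.983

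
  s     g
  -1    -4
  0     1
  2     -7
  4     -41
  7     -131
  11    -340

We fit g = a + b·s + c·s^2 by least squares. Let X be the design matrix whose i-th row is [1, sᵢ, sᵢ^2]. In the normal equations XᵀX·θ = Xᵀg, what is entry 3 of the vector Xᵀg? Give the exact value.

Entry 3 ↔ basis s^2, so (Xᵀg)_{3} = Σᵢ (s^2)·gᵢ = (1)·(-4) + (0)·(1) + (4)·(-7) + (16)·(-41) + (49)·(-131) + (121)·(-340) = -48247.

-48247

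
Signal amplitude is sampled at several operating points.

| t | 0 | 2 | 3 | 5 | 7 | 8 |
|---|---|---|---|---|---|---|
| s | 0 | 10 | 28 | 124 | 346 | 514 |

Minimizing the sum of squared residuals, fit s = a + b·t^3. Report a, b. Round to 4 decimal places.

a = 0.5738, b = 1.0035

Compute the Gram sums: Σ1 = 6, Σt^3 = 1015, Σt^3·t^3 = 396211.
And Σs = 1022, Σt^3·s = 398182.
Normal equations: [[6, 1015]; [1015, 396211]]·[a, b]ᵀ = [1022, 398182]ᵀ.
Δ = 6·396211 − 1015² = 1347041.
a = (1022·396211 − 1015·398182)/1347041 = 772912/1347041; b = (6·398182 − 1015·1022)/1347041 = 1351762/1347041.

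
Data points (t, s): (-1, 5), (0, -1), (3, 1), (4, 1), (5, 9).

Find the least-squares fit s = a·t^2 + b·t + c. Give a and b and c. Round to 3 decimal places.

a = 0.996, b = -3.299, c = 0.096

Normal-equation sums: Σt^2·t^2 = 963, Σt^2·t = 215, Σt^2 = 51, Σt·t = 51, Σt = 11, Σ1 = 5.
Moment sums: Σt^2·s = 255, Σt·s = 47, Σs = 15.
Inverting the 3×3 Gram matrix, [a, b, c]ᵀ = [809/812, -2679/812, 39/406]ᵀ.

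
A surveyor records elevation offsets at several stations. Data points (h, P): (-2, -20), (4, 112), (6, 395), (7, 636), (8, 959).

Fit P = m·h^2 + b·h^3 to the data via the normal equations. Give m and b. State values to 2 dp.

m = -1.02, b = 2.00

Setting ∂/∂m … = 0 gives: 8065·m + 58343·b = 108472;  58343·m + 430609·b = 801804.
(Σh^2·h^2 = 8065, Σh^2·h^3 = 58343, Σh^3·h^3 = 430609, Σh^2·P = 108472, Σh^3·P = 801804.)
Determinant 8065·430609 − 58343² = 68955936.
m = (108472·430609 − 58343·801804)/68955936 = -17657831/17238984; b = (8065·801804 − 58343·108472)/68955936 = 34491841/17238984.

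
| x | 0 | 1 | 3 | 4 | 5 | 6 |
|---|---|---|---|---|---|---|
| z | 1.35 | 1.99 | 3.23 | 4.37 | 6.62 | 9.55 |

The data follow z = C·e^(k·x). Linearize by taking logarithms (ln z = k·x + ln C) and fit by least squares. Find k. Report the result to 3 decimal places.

k = 0.315

With ln zᵢ as the transformed response and xᵢ as the regressor:
AᵀA = [[87.0000, 19.0000]; [19.0000, 6]], rhs = [33.0944, 7.7821]ᵀ  (here Σx = 19.0000, Σ(x)² = 87.0000, Σln z = 7.7821, Σx·ln z = 33.0944).
Solving (det = 161.0000): k = 0.31494, ln C = 0.29970.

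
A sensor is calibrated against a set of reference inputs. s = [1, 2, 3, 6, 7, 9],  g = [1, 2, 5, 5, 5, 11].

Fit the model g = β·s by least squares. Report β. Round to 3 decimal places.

β = 1.022

From the data, Σs·s = 180.
Right-hand side: Σs·g = 184.
Normal equations: [[180]]·[β]ᵀ = [184]ᵀ.
β = 184/180 = 1.02222.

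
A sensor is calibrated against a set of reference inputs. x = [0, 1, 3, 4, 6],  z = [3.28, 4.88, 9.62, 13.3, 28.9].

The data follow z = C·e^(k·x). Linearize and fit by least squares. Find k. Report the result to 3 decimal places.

k = 0.357

Let Y = ln z. Fitting Y = k·x + ln C by least squares:
Over the data: Σx = 14.0000, Σ(x)² = 62.0000, Σln z = 10.9884, Σx·ln z = 38.9108.
Normal system: [[62.0000, 14.0000]; [14.0000, 5]]·[k, ln C]ᵀ = [38.9108, 10.9884]ᵀ.
Δ = 62.0000·5 − (14.0000)² = 114.0000; k = (38.9108·5 − 14.0000·10.9884)/114.0000 = 0.35716, ln C = (62.0000·10.9884 − 14.0000·38.9108)/114.0000 = 1.19765.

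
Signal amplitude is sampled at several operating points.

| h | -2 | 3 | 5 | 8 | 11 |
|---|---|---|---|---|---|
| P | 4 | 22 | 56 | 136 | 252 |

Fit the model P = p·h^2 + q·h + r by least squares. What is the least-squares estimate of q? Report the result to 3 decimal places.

The normal system MᵀM·[p, q, r]ᵀ = MᵀP is [[19459, 1987, 223]; [1987, 223, 25]; [223, 25, 5]]·[p, q, r]ᵀ = [40810, 4198, 470]ᵀ.
Solving the 3×3 system (Gaussian elimination) gives p = 139020/71629, q = 113724/71629, r = -35786/71629.

q = 1.588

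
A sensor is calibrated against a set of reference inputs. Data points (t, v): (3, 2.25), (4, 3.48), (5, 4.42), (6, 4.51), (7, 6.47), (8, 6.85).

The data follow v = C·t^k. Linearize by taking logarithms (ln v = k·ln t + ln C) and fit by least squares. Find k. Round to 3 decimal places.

k = 1.108

Let Y = ln v. Fitting Y = k·ln t + ln C by least squares:
Σln t = 9.9115, Σ(ln t)² = 17.0401, Σln v = 8.8418, Σln t·ln v = 15.3451.
Equations: 17.0401·k + 9.9115·ln C = 15.3451;  9.9115·k + 6·ln C = 8.8418.
Δ = 17.0401·6 − (9.9115)² = 4.0036; k = (15.3451·6 − 9.9115·8.8418)/4.0036 = 1.10787, ln C = (17.0401·8.8418 − 9.9115·15.3451)/4.0036 = -0.35647.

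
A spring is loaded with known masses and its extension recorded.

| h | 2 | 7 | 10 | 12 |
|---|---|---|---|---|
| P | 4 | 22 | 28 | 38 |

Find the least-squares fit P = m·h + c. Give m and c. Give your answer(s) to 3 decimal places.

m = 3.260, c = -2.264

Entries of AᵀA: Σh·h = 297, Σh = 31, Σ1 = 4.
Right-hand side: Σh·P = 898, ΣP = 92.
AᵀA·[m, c]ᵀ = AᵀP becomes [[297, 31]; [31, 4]]·[m, c]ᵀ = [898, 92]ᵀ.
Determinant 297·4 − 31² = 227.
m = (898·4 − 31·92)/227 = 740/227; c = (297·92 − 31·898)/227 = -514/227.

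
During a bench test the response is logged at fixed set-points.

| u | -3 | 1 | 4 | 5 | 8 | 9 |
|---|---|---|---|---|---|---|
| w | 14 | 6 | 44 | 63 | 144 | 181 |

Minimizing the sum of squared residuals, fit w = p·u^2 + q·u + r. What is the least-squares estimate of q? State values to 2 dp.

MᵀM·[p, q, r]ᵀ = Mᵀw reads: 11620·p + 1404·q + 196·r = 26288;  1404·p + 196·q + 24·r = 3236;  196·p + 24·q + 6·r = 452.
(Σu^2·u^2 = 11620, Σu^2·u = 1404, Σu^2 = 196, Σu·u = 196, Σu = 24, Σ1 = 6, Σu^2·w = 26288, Σu·w = 3236, Σw = 452.)
Solving the 3×3 system (Gaussian elimination) gives p = 10009/5150, q = 57431/25750, r = 37653/12875.

q = 2.23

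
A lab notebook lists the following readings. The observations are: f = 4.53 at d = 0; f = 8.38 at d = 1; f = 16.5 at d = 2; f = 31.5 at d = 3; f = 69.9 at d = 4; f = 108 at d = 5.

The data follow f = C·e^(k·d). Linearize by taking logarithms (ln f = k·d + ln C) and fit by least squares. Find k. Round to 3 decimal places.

k = 0.653

With ln fᵢ as the transformed response and dᵢ as the regressor:
Σd = 15.0000, Σ(d)² = 55.0000, Σln f = 18.8191, Σd·ln f = 58.4815.
Normal system: [[55.0000, 15.0000]; [15.0000, 6]]·[k, ln C]ᵀ = [58.4815, 18.8191]ᵀ.
Δ = 55.0000·6 − (15.0000)² = 105.0000; k = (58.4815·6 − 15.0000·18.8191)/105.0000 = 0.65335, ln C = (55.0000·18.8191 − 15.0000·58.4815)/105.0000 = 1.50314.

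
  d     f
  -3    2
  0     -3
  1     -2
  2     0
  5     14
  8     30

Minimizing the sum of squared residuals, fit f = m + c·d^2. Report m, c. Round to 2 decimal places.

m = -2.07, c = 0.52

Entries of XᵀX: Σ1 = 6, Σd^2 = 103, Σd^2·d^2 = 4819.
Moment sums: Σf = 41, Σd^2·f = 2286.
Normal equations: [[6, 103]; [103, 4819]]·[m, c]ᵀ = [41, 2286]ᵀ.
Δ = 6·4819 − 103² = 18305.
m = (41·4819 − 103·2286)/18305 = -37879/18305; c = (6·2286 − 103·41)/18305 = 9493/18305.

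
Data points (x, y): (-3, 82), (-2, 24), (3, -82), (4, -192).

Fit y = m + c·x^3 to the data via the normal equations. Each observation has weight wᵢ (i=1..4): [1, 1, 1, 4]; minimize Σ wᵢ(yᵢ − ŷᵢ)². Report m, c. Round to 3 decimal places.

m = 0.210, c = -3.006

Normal-equation sums: Σwᵢ·1 = 7, Σwᵢ·x^3 = 248, Σwᵢ·x^3·x^3 = 17906.
Moment sums: Σwᵢ·y = -744, Σwᵢ·x^3·y = -53772.
MᵀWM·[m, c]ᵀ = MᵀWy becomes [[7, 248]; [248, 17906]]·[m, c]ᵀ = [-744, -53772]ᵀ.
det = 7·17906 − 248² = 63838.
m = ((-744)·17906 − 248·(-53772))/63838 = 6696/31919; c = (7·(-53772) − 248·(-744))/63838 = -95946/31919.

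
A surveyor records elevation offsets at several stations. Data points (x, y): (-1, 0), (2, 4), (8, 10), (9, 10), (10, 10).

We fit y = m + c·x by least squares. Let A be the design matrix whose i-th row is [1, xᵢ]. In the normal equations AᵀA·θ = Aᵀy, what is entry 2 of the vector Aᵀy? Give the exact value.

Entry 2 ↔ basis x, so (Aᵀy)_{2} = Σᵢ (x)·yᵢ = (-1)·(0) + (2)·(4) + (8)·(10) + (9)·(10) + (10)·(10) = 278.

278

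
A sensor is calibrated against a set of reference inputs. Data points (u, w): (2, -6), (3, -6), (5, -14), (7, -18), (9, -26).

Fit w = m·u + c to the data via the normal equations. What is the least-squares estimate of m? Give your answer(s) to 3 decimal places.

m = -2.927

With design matrix A, AᵀA = [[168, 26]; [26, 5]] and Aᵀw = [-460, -70]ᵀ.
Eliminating c: 5·(row 1) − 26·(row 2) gives 164·m = 5·(-460) − 26·(-70) = -480, so m = -120/41.
Then c = ((-70) − 26·(-120/41))/5 = 50/41.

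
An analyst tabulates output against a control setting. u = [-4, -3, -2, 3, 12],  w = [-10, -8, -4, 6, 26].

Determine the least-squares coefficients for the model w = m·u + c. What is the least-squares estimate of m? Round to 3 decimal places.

The normal equations are: 182·m + 6·c = 402;  6·m + 5·c = 10.
Δ = 182·5 − 6² = 874.
m = (402·5 − 6·10)/874 = 975/437; c = (182·10 − 6·402)/874 = -296/437.

m = 2.231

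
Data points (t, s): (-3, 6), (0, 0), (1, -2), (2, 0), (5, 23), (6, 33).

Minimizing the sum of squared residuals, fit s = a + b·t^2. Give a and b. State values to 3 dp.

a = -2.309, b = 0.985

With design matrix A, AᵀA = [[6, 75]; [75, 2019]] and Aᵀs = [60, 1815]ᵀ.
Determinant 6·2019 − 75² = 6489.
a = (60·2019 − 75·1815)/6489 = -1665/721; b = (6·1815 − 75·60)/6489 = 710/721.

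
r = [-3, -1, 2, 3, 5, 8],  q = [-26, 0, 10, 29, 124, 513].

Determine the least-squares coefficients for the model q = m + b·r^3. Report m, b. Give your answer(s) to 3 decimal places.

Compute the Gram sums: Σ1 = 6, Σr^3 = 644, Σr^3·r^3 = 279292.
For Mᵀq: Σq = 650, Σr^3·q = 279721.
MᵀM·[m, b]ᵀ = Mᵀq becomes [[6, 644]; [644, 279292]]·[m, b]ᵀ = [650, 279721]ᵀ.
Eliminating b: 279292·(row 1) − 644·(row 2) gives 1261016·m = 279292·650 − 644·279721 = 1399476, so m = 349869/315254.
Then b = (279721 − 644·(349869/315254))/279292 = 629863/630508.

m = 1.110, b = 0.999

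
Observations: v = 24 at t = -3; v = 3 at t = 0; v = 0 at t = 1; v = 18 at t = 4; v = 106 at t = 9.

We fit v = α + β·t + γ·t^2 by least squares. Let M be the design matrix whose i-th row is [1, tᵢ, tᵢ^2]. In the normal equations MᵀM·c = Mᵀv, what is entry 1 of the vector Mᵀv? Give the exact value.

151

Entry 1 ↔ basis 1, so (Mᵀv)_{1} = Σᵢ vᵢ = (1)·(24) + (1)·(3) + (1)·(0) + (1)·(18) + (1)·(106) = 151.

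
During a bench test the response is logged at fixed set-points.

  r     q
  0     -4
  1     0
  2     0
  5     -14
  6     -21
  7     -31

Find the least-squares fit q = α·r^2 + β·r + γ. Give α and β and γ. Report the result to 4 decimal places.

Sums needed: Σr^2·r^2 = 4339, Σr^2·r = 693, Σr^2 = 115, Σr·r = 115, Σr = 21, Σ1 = 6.
For Mᵀq: Σr^2·q = -2625, Σr·q = -413, Σq = -70.
MᵀM·[α, β, γ]ᵀ = Mᵀq becomes [[4339, 693, 115]; [693, 115, 21]; [115, 21, 6]]·[α, β, γ]ᵀ = [-2625, -413, -70]ᵀ.
Row-reducing yields α = -161/152, β = 42469/12616, γ = -4963/1577.

α = -1.0592, β = 3.3663, γ = -3.1471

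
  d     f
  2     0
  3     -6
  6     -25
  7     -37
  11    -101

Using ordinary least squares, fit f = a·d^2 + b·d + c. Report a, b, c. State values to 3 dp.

a = -0.983, b = 1.695, c = -0.560

Normal-equation sums: Σd^2·d^2 = 18435, Σd^2·d = 1925, Σd^2 = 219, Σd·d = 219, Σd = 29, Σ1 = 5.
Moment sums: Σd^2·f = -14988, Σd·f = -1538, Σf = -169.
XᵀX·[a, b, c]ᵀ = Xᵀf becomes [[18435, 1925, 219]; [1925, 219, 29]; [219, 29, 5]]·[a, b, c]ᵀ = [-14988, -1538, -169]ᵀ.
Row-reducing yields a = -25139/25564, b = 43335/25564, c = -7159/12782.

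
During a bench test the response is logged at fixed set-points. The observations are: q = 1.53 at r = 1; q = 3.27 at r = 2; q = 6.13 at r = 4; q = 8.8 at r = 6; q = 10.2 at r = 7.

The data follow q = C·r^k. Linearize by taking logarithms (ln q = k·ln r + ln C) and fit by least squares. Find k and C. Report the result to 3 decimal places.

k = 0.964, C = 1.589

Linearized form: ln q = k·ln r + ln C. From the 5 transformed points,
AᵀA = [[9.3992, 5.8171]; [5.8171, 5]], rhs = [11.7506, 7.9204]ᵀ  (here Σln r = 5.8171, Σ(ln r)² = 9.3992, Σln q = 7.9204, Σln r·ln q = 11.7506).
Slope k = (n·Σln r·ln q − Σln r·Σln q)/(n·Σ(ln r)² − (Σln r)²) = (5·11.7506 − 5.8171·7.9204)/13.1574 = 0.96367; ln C = (Σln q − k·Σln r)/n = 0.46292, so C = exp(0.46292) = 1.58870.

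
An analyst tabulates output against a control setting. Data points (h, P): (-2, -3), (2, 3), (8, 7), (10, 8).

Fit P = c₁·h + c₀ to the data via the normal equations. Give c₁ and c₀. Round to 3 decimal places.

From the data, Σh·h = 172, Σh = 18, Σ1 = 4.
Moment sums: Σh·P = 148, ΣP = 15.
So XᵀX·[c₁, c₀]ᵀ = XᵀP: [[172, 18]; [18, 4]]·[c₁, c₀]ᵀ = [148, 15]ᵀ.
Eliminating c₀: 4·(row 1) − 18·(row 2) gives 364·c₁ = 4·148 − 18·15 = 322, so c₁ = 23/26.
Then c₀ = (15 − 18·(23/26))/4 = -3/13.

c₁ = 0.885, c₀ = -0.231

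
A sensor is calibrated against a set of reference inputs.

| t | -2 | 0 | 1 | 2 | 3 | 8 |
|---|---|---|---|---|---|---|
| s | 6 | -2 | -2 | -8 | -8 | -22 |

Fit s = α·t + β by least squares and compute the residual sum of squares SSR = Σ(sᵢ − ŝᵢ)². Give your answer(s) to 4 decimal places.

SSR = 9.5862

Setting ∂/∂α … = 0 gives: 82·α + 12·β = -230;  12·α + 6·β = -36.
(Σt·t = 82, Σt = 12, Σ1 = 6, Σt·s = -230, Σs = -36.)
Determinant 82·6 − 12² = 348.
α = ((-230)·6 − 12·(-36))/348 = -79/29; β = (82·(-36) − 12·(-230))/348 = -16/29.
Residuals: 32/29, -42/29, 37/29, -2, 21/29, 10/29; SSR = 278/29.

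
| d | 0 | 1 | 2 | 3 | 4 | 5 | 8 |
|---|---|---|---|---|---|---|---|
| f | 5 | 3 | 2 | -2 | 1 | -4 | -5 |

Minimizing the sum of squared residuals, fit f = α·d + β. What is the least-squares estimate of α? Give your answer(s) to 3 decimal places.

Normal-equation sums: Σd·d = 119, Σd = 23, Σ1 = 7.
And Σd·f = -55, Σf = 0.
XᵀX·[α, β]ᵀ = Xᵀf becomes [[119, 23]; [23, 7]]·[α, β]ᵀ = [-55, 0]ᵀ.
Eliminating β: 7·(row 1) − 23·(row 2) gives 304·α = 7·(-55) − 23·0 = -385, so α = -385/304.
Then β = (0 − 23·(-385/304))/7 = 1265/304.

α = -1.266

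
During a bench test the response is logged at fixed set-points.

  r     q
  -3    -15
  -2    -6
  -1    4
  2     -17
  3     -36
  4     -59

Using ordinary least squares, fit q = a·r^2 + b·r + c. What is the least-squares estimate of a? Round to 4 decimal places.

Normal-equation sums: Σr^2·r^2 = 451, Σr^2·r = 63, Σr^2 = 43, Σr·r = 43, Σr = 3, Σ1 = 6.
And Σr^2·q = -1491, Σr·q = -325, Σq = -129.
So MᵀM·[a, b, c]ᵀ = Mᵀq: [[451, 63, 43]; [63, 43, 3]; [43, 3, 6]]·[a, b, c]ᵀ = [-1491, -325, -129]ᵀ.
Solving the 3×3 system (Gaussian elimination) gives a = -459/152, b = -41095/12616, c = 5583/3154.

a = -3.0197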